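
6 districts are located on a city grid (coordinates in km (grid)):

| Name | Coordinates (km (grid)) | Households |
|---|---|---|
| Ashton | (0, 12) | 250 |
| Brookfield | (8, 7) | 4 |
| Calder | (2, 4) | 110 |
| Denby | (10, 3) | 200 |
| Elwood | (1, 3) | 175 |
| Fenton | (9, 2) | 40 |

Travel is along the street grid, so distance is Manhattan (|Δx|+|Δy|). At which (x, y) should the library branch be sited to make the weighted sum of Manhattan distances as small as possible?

(1, 3)

Manhattan distance separates: Σwᵢ(|x−xᵢ|+|y−yᵢ|) = Σwᵢ|x−xᵢ| + Σwᵢ|y−yᵢ|, so x and y are optimised independently as 1-D weighted medians.
Total weight W = 779; half = 389.5.
x-coordinate, sorted with cumulative weight:
  x=0 (Ashton, w=250) cum 250
  x=1 (Elwood, w=175) cum 425  ← median
  x=2 (Calder, w=110) cum 535
  x=8 (Brookfield, w=4) cum 539
  x=9 (Fenton, w=40) cum 579
  x=10 (Denby, w=200) cum 779
⇒ x* = 1
y-coordinate, sorted with cumulative weight:
  y=2 (Fenton, w=40) cum 40
  y=3 (Denby, w=200) cum 240
  y=3 (Elwood, w=175) cum 415  ← median
  y=4 (Calder, w=110) cum 525
  y=7 (Brookfield, w=4) cum 529
  y=12 (Ashton, w=250) cum 779
⇒ y* = 3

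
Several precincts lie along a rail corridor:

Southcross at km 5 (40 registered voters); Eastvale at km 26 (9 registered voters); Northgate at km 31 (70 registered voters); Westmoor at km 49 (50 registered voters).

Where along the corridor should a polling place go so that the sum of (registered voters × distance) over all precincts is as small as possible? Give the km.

For a sum of weighted absolute distances on a line, the optimum is the weighted median (not the mean). Total weight W = 169; half-weight = 84.5.
Sort by position and accumulate weight:
  km 5 (Southcross, w=40) → cum 40
  km 26 (Eastvale, w=9) → cum 49
  km 31 (Northgate, w=70) → cum 119  ≥ 84.5 → median here
  km 49 (Westmoor, w=50) → cum 169
Optimal location: km 31.

x = 31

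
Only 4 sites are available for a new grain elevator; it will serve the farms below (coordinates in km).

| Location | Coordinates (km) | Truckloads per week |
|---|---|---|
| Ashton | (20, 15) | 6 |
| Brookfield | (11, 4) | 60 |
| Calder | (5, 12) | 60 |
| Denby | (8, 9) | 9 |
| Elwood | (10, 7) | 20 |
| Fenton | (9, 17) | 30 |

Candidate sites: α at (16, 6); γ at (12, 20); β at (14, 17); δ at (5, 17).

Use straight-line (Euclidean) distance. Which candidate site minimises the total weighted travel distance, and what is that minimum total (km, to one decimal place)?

Total weighted distance at each candidate:
  α (16, 6): total = 1723.7
  γ (12, 20): total = 2152.0
  β (14, 17): total = 1911.6
  δ (5, 17): total = 1670.4
Minimum is at δ with total 1670.4 km.

δ, total 1670.4 km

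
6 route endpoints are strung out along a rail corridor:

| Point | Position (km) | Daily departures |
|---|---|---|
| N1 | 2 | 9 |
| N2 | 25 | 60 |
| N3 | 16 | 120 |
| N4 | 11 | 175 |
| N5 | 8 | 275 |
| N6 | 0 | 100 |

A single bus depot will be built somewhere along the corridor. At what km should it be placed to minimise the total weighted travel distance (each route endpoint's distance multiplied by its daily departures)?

x = 8

For a sum of weighted absolute distances on a line, the optimum is the weighted median (not the mean). Total weight W = 739; half-weight = 369.5.
Sort by position and accumulate weight:
  km 0 (N6, w=100) → cum 100
  km 2 (N1, w=9) → cum 109
  km 8 (N5, w=275) → cum 384  ≥ 369.5 → median here
  km 11 (N4, w=175) → cum 559
  km 16 (N3, w=120) → cum 679
  km 25 (N2, w=60) → cum 739
Optimal location: km 8.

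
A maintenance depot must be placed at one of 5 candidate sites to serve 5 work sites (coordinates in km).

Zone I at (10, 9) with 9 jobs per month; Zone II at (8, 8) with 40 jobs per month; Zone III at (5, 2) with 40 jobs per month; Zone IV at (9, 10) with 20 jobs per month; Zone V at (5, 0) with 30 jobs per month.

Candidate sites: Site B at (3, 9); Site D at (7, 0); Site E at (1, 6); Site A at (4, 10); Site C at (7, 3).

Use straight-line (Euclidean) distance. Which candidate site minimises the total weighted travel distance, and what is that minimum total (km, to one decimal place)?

Total weighted distance at each candidate:
  Site B (3, 9): total = 956.4
  Site D (7, 0): total = 785.0
  Site E (1, 6): total = 998.1
  Site A (4, 10): total = 957.6
  Site C (7, 3): total = 607.5
Minimum is at Site C with total 607.5 km.

Site C, total 607.5 km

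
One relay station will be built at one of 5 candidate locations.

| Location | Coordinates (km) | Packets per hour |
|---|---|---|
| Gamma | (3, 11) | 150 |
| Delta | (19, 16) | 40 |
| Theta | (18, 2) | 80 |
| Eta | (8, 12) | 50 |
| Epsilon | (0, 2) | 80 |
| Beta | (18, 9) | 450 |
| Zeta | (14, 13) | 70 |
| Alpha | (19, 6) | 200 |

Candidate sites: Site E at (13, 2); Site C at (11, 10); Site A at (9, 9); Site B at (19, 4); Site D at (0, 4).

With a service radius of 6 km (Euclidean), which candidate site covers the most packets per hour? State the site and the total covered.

Site B, covering 730

Coverage radius r = 6 km; a point is covered iff (Δx)²+(Δy)² ≤ 6² = 36.
  Site E (13, 2): covers {Theta} → 80
  Site C (11, 10): covers {Eta, Zeta} → 120
  Site A (9, 9): covers {Eta} → 50
  Site B (19, 4): covers {Theta, Beta, Alpha} → 730
  Site D (0, 4): covers {Epsilon} → 80
Maximum coverage at Site B: 730 packets per hour.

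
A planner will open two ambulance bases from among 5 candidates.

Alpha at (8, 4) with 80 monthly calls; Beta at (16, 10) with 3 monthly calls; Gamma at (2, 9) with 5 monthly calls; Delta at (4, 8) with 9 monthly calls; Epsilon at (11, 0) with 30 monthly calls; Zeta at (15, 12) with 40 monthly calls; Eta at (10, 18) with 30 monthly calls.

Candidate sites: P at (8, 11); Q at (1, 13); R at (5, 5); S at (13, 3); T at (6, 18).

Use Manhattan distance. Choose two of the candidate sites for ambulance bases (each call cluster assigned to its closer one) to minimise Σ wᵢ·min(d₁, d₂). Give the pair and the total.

{P, R}, total 1338

Evaluate every pair (each demand assigned to the nearer of the two):
  {P, R}: total = 1338
  {P, S}: total = 1350
  {S, T}: total = 1393
  {R, T}: total = 1489
  {P, T}: total = 1550
  {R, S}: total = 1551
  {Q, S}: total = 1617
  {P, Q}: total = 1685
  {Q, R}: total = 1779
  {Q, T}: total = 2841
Best pair: {P, R} with total 1338.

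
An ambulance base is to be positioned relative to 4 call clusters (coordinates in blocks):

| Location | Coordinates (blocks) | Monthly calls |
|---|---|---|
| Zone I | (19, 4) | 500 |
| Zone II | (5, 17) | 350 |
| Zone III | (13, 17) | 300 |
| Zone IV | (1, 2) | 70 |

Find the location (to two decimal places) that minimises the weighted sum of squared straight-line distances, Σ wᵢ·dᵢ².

The minimiser of Σwᵢ‖p−pᵢ‖² is the weighted centroid p* = (Σwᵢpᵢ)/(Σwᵢ).
Σwᵢ = 1220.
Σwᵢxᵢ = 500·19 + 350·5 + 300·13 + 70·1 = 15220.
Σwᵢyᵢ = 500·4 + 350·17 + 300·17 + 70·2 = 13190.
x* = 15220/1220 = 12.48, y* = 13190/1220 = 10.81.

(12.48, 10.81)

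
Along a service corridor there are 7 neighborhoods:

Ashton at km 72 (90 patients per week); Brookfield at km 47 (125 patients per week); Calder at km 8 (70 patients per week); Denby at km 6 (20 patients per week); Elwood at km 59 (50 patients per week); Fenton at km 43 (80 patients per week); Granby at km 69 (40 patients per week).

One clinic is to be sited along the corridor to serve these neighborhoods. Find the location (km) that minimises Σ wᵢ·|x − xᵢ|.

For a sum of weighted absolute distances on a line, the optimum is the weighted median (not the mean). Total weight W = 475; half-weight = 237.5.
Sort by position and accumulate weight:
  km 6 (Denby, w=20) → cum 20
  km 8 (Calder, w=70) → cum 90
  km 43 (Fenton, w=80) → cum 170
  km 47 (Brookfield, w=125) → cum 295  ≥ 237.5 → median here
  km 59 (Elwood, w=50) → cum 345
  km 69 (Granby, w=40) → cum 385
  km 72 (Ashton, w=90) → cum 475
Optimal location: km 47.

x = 47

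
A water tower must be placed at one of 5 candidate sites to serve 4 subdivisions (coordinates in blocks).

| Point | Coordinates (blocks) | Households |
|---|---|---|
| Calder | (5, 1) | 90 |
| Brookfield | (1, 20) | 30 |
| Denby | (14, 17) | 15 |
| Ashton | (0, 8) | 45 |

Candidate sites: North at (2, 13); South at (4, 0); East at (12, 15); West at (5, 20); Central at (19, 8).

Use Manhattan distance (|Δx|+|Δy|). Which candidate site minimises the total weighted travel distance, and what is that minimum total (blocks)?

Total weighted distance at each candidate:
  North (2, 13): total = 2145
  South (4, 0): total = 1815
  East (12, 15): total = 3285
  West (5, 20): total = 2775
  Central (19, 8): total = 3855
Minimum is at South with total 1815 blocks.

South, total 1815 blocks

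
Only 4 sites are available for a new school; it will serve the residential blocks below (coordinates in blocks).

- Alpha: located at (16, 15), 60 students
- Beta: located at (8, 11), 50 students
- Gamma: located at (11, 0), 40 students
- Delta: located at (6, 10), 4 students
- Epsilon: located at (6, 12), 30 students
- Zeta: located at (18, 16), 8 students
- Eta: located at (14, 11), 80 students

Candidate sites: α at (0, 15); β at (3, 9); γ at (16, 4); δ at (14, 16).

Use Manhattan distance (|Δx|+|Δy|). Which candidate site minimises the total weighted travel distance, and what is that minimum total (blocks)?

Total weighted distance at each candidate:
  α (0, 15): total = 4506
  β (3, 9): total = 3582
  γ (16, 4): total = 3206
  δ (14, 16): total = 2338
Minimum is at δ with total 2338 blocks.

δ, total 2338 blocks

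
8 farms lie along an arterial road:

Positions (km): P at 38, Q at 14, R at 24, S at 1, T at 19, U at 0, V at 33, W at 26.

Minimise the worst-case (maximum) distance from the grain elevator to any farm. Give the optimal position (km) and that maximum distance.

The 1-center on a line is the midpoint of the two extreme points: leftmost at 0, rightmost at 38.
Optimal location = (0 + 38)/2 = 19; maximum distance = (38 − 0)/2 = 19.

location 19, max distance 19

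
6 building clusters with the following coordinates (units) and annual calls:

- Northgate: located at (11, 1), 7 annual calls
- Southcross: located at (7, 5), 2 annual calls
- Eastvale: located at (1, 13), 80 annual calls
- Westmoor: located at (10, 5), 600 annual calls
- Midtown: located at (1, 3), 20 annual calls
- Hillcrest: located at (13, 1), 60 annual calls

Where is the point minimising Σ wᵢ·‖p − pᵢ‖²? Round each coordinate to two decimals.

The minimiser of Σwᵢ‖p−pᵢ‖² is the weighted centroid p* = (Σwᵢpᵢ)/(Σwᵢ).
Σwᵢ = 769.
Σwᵢxᵢ = 7·11 + 2·7 + 80·1 + 600·10 + 20·1 + 60·13 = 6971.
Σwᵢyᵢ = 7·1 + 2·5 + 80·13 + 600·5 + 20·3 + 60·1 = 4177.
x* = 6971/769 = 9.07, y* = 4177/769 = 5.43.

(9.07, 5.43)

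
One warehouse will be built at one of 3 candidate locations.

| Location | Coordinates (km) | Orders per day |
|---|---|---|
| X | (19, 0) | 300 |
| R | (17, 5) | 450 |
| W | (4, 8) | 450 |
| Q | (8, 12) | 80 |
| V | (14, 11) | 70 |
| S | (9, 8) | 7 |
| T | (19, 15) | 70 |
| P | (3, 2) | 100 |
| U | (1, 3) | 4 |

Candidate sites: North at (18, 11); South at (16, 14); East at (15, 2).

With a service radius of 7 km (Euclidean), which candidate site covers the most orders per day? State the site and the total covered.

East, covering 750

Coverage radius r = 7 km; a point is covered iff (Δx)²+(Δy)² ≤ 7² = 49.
  North (18, 11): covers {R, V, T} → 590
  South (16, 14): covers {V, T} → 140
  East (15, 2): covers {X, R} → 750
Maximum coverage at East: 750 orders per day.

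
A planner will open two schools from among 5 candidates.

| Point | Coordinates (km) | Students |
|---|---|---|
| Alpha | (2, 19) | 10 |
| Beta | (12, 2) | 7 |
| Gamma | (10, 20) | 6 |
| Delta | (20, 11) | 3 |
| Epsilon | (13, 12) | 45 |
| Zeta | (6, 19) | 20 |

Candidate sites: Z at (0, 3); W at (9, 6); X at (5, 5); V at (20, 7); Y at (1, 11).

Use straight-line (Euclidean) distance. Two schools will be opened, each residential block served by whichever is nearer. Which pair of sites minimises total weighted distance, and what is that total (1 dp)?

Evaluate every pair (each demand assigned to the nearer of the two):
  {W, Y}: total = 741.4
  {V, Y}: total = 810.8
  {W, V}: total = 870.2
  {W, X}: total = 890.0
  {Z, W}: total = 894.4
  {X, Y}: total = 925.8
  {X, V}: total = 971.2
  {Z, Y}: total = 1028.8
  {Z, V}: total = 1066.6
  {Z, X}: total = 1098.9
Best pair: {W, Y} with total 741.4.

{W, Y}, total 741.4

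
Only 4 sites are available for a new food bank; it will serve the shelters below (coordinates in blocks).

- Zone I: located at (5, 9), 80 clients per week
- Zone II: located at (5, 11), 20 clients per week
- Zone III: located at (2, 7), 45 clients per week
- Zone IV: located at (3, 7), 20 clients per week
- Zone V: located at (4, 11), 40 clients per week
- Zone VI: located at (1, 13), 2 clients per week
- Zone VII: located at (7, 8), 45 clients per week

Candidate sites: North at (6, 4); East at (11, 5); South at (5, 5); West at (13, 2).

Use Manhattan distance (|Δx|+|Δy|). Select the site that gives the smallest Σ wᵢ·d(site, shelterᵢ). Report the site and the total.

South, total 1274 blocks

Total weighted distance at each candidate:
  North (6, 4): total = 1688
  East (11, 5): total = 2606
  South (5, 5): total = 1274
  West (13, 2): total = 3866
Minimum is at South with total 1274 blocks.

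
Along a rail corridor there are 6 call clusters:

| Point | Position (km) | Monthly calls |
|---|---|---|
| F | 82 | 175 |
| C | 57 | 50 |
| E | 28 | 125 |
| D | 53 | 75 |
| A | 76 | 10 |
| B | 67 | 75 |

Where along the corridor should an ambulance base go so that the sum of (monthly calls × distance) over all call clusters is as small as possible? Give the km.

x = 67

For a sum of weighted absolute distances on a line, the optimum is the weighted median (not the mean). Total weight W = 510; half-weight = 255.
Sort by position and accumulate weight:
  km 28 (E, w=125) → cum 125
  km 53 (D, w=75) → cum 200
  km 57 (C, w=50) → cum 250
  km 67 (B, w=75) → cum 325  ≥ 255 → median here
  km 76 (A, w=10) → cum 335
  km 82 (F, w=175) → cum 510
Optimal location: km 67.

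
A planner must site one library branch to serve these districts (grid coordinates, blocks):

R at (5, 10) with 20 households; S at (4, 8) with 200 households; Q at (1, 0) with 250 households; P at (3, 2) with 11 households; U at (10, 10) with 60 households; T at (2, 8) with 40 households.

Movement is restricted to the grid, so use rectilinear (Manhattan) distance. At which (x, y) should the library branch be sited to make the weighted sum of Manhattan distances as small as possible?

Manhattan distance separates: Σwᵢ(|x−xᵢ|+|y−yᵢ|) = Σwᵢ|x−xᵢ| + Σwᵢ|y−yᵢ|, so x and y are optimised independently as 1-D weighted medians.
Total weight W = 581; half = 290.5.
x-coordinate, sorted with cumulative weight:
  x=1 (Q, w=250) cum 250
  x=2 (T, w=40) cum 290
  x=3 (P, w=11) cum 301  ← median
  x=4 (S, w=200) cum 501
  x=5 (R, w=20) cum 521
  x=10 (U, w=60) cum 581
⇒ x* = 3
y-coordinate, sorted with cumulative weight:
  y=0 (Q, w=250) cum 250
  y=2 (P, w=11) cum 261
  y=8 (S, w=200) cum 461  ← median
  y=8 (T, w=40) cum 501
  y=10 (R, w=20) cum 521
  y=10 (U, w=60) cum 581
⇒ y* = 8

(3, 8)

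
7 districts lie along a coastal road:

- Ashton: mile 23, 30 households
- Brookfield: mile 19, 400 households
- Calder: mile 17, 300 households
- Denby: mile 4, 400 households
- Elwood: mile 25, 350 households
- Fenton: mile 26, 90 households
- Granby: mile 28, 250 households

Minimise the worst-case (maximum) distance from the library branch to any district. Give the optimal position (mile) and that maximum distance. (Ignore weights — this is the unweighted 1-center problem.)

location 16, max distance 12

The 1-center on a line is the midpoint of the two extreme points: leftmost at 4, rightmost at 28.
Optimal location = (4 + 28)/2 = 16; maximum distance = (28 − 4)/2 = 12.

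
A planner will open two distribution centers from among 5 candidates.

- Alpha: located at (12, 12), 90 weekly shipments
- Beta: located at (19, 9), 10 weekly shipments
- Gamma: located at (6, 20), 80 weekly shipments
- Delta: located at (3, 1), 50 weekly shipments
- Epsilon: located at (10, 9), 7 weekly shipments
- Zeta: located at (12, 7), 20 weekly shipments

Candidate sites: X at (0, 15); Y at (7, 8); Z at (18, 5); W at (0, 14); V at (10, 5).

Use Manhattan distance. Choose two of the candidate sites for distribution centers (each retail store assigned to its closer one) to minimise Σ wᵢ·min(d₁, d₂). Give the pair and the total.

{X, V}, total 2478

Evaluate every pair (each demand assigned to the nearer of the two):
  {X, V}: total = 2478
  {X, Y}: total = 2518
  {W, V}: total = 2558
  {Y, Z}: total = 2598
  {Y, W}: total = 2598
  {Y, V}: total = 2638
  {Z, V}: total = 3038
  {X, Z}: total = 3194
  {Z, W}: total = 3224
  {X, W}: total = 3665
Best pair: {X, V} with total 2478.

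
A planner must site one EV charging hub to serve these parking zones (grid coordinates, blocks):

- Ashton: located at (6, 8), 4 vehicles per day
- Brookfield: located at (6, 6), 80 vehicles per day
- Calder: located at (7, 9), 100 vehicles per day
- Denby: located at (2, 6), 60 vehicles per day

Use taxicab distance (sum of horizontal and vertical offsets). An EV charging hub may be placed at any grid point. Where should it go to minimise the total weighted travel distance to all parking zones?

(6, 6)

Manhattan distance separates: Σwᵢ(|x−xᵢ|+|y−yᵢ|) = Σwᵢ|x−xᵢ| + Σwᵢ|y−yᵢ|, so x and y are optimised independently as 1-D weighted medians.
Total weight W = 244; half = 122.
x-coordinate, sorted with cumulative weight:
  x=2 (Denby, w=60) cum 60
  x=6 (Ashton, w=4) cum 64
  x=6 (Brookfield, w=80) cum 144  ← median
  x=7 (Calder, w=100) cum 244
⇒ x* = 6
y-coordinate, sorted with cumulative weight:
  y=6 (Brookfield, w=80) cum 80
  y=6 (Denby, w=60) cum 140  ← median
  y=8 (Ashton, w=4) cum 144
  y=9 (Calder, w=100) cum 244
⇒ y* = 6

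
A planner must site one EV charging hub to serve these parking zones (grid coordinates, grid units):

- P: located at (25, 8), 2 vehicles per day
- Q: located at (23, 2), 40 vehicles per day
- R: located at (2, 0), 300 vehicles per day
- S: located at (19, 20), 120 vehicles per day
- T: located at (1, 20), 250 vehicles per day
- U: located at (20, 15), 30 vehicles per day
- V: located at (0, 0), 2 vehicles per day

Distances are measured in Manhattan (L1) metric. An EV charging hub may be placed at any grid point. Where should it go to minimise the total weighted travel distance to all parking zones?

(2, 15)

Manhattan distance separates: Σwᵢ(|x−xᵢ|+|y−yᵢ|) = Σwᵢ|x−xᵢ| + Σwᵢ|y−yᵢ|, so x and y are optimised independently as 1-D weighted medians.
Total weight W = 744; half = 372.
x-coordinate, sorted with cumulative weight:
  x=0 (V, w=2) cum 2
  x=1 (T, w=250) cum 252
  x=2 (R, w=300) cum 552  ← median
  x=19 (S, w=120) cum 672
  x=20 (U, w=30) cum 702
  x=23 (Q, w=40) cum 742
  x=25 (P, w=2) cum 744
⇒ x* = 2
y-coordinate, sorted with cumulative weight:
  y=0 (R, w=300) cum 300
  y=0 (V, w=2) cum 302
  y=2 (Q, w=40) cum 342
  y=8 (P, w=2) cum 344
  y=15 (U, w=30) cum 374  ← median
  y=20 (S, w=120) cum 494
  y=20 (T, w=250) cum 744
⇒ y* = 15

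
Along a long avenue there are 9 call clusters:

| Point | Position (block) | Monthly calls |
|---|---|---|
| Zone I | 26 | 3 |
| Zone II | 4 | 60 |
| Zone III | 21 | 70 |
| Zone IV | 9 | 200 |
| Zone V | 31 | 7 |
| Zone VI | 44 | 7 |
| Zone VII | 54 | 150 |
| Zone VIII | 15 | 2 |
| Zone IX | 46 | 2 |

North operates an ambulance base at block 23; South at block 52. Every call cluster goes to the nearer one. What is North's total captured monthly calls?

The indifferent point is the midpoint (23+52)/2 = 37.5; call clusters left of it (closer to North at 23) go to North, those right go to South.
  Zone II at 4 (w=60) → North
  Zone IV at 9 (w=200) → North
  Zone VIII at 15 (w=2) → North
  Zone III at 21 (w=70) → North
  Zone I at 26 (w=3) → North
  Zone V at 31 (w=7) → North
  Zone VI at 44 (w=7) → South
  Zone IX at 46 (w=2) → South
  Zone VII at 54 (w=150) → South
North captures 342; South captures 159.

342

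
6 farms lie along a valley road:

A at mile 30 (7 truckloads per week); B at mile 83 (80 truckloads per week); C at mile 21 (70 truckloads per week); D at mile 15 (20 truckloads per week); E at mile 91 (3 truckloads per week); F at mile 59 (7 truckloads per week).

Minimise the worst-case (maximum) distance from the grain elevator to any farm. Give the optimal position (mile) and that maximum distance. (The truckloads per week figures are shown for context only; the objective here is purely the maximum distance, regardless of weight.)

The 1-center on a line is the midpoint of the two extreme points: leftmost at 15, rightmost at 91.
Optimal location = (15 + 91)/2 = 53; maximum distance = (91 − 15)/2 = 38.

location 53, max distance 38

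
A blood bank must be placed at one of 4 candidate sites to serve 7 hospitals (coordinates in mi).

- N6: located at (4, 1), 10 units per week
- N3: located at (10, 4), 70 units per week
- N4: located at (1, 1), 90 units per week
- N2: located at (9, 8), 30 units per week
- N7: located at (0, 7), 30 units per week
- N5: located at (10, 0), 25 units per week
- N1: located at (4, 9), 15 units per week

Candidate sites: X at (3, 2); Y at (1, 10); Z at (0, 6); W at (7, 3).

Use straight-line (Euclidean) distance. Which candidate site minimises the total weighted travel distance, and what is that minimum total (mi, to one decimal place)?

Total weighted distance at each candidate:
  X (3, 2): total = 1442.6
  Y (1, 10): total = 2388.1
  Z (0, 6): total = 1909.9
  W (7, 3): total = 1436.7
Minimum is at W with total 1436.7 mi.

W, total 1436.7 mi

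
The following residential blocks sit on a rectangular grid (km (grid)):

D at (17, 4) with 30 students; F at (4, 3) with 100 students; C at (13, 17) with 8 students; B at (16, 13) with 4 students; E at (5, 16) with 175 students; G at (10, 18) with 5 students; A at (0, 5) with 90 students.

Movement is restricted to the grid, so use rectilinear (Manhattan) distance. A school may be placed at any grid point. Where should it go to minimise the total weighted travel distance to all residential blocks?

Manhattan distance separates: Σwᵢ(|x−xᵢ|+|y−yᵢ|) = Σwᵢ|x−xᵢ| + Σwᵢ|y−yᵢ|, so x and y are optimised independently as 1-D weighted medians.
Total weight W = 412; half = 206.
x-coordinate, sorted with cumulative weight:
  x=0 (A, w=90) cum 90
  x=4 (F, w=100) cum 190
  x=5 (E, w=175) cum 365  ← median
  x=10 (G, w=5) cum 370
  x=13 (C, w=8) cum 378
  x=16 (B, w=4) cum 382
  x=17 (D, w=30) cum 412
⇒ x* = 5
y-coordinate, sorted with cumulative weight:
  y=3 (F, w=100) cum 100
  y=4 (D, w=30) cum 130
  y=5 (A, w=90) cum 220  ← median
  y=13 (B, w=4) cum 224
  y=16 (E, w=175) cum 399
  y=17 (C, w=8) cum 407
  y=18 (G, w=5) cum 412
⇒ y* = 5

(5, 5)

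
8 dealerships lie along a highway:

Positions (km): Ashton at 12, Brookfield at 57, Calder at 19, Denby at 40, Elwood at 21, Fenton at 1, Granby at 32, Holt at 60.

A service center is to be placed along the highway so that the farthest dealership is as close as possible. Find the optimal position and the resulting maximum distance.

The 1-center on a line is the midpoint of the two extreme points: leftmost at 1, rightmost at 60.
Optimal location = (1 + 60)/2 = 30.5; maximum distance = (60 − 1)/2 = 29.5.

location 30.5, max distance 29.5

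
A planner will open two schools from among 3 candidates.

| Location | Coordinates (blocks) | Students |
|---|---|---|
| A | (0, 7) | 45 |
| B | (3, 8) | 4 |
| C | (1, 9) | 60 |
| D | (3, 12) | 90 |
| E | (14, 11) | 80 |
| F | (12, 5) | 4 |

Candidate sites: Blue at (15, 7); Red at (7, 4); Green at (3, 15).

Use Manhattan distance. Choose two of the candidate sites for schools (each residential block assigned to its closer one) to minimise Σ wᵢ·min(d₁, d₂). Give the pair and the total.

Evaluate every pair (each demand assigned to the nearer of the two):
  {Blue, Green}: total = 1693
  {Red, Green}: total = 2372
  {Blue, Red}: total = 2642
Best pair: {Blue, Green} with total 1693.

{Blue, Green}, total 1693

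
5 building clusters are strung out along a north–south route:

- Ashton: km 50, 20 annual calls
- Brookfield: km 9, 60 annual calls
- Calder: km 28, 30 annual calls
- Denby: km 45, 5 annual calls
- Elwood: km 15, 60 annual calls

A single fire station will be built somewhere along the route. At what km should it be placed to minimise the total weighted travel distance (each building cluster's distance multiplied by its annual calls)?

For a sum of weighted absolute distances on a line, the optimum is the weighted median (not the mean). Total weight W = 175; half-weight = 87.5.
Sort by position and accumulate weight:
  km 9 (Brookfield, w=60) → cum 60
  km 15 (Elwood, w=60) → cum 120  ≥ 87.5 → median here
  km 28 (Calder, w=30) → cum 150
  km 45 (Denby, w=5) → cum 155
  km 50 (Ashton, w=20) → cum 175
Optimal location: km 15.

x = 15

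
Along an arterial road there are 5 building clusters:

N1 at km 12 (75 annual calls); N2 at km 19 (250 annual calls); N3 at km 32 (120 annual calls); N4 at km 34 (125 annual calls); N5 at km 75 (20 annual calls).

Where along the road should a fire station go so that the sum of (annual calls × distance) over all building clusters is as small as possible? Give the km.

For a sum of weighted absolute distances on a line, the optimum is the weighted median (not the mean). Total weight W = 590; half-weight = 295.
Sort by position and accumulate weight:
  km 12 (N1, w=75) → cum 75
  km 19 (N2, w=250) → cum 325  ≥ 295 → median here
  km 32 (N3, w=120) → cum 445
  km 34 (N4, w=125) → cum 570
  km 75 (N5, w=20) → cum 590
Optimal location: km 19.

x = 19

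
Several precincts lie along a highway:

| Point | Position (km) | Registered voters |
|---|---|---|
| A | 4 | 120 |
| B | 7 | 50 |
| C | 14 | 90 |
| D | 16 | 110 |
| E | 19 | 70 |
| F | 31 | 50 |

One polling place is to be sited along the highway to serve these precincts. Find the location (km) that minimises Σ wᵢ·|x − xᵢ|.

x = 14

For a sum of weighted absolute distances on a line, the optimum is the weighted median (not the mean). Total weight W = 490; half-weight = 245.
Sort by position and accumulate weight:
  km 4 (A, w=120) → cum 120
  km 7 (B, w=50) → cum 170
  km 14 (C, w=90) → cum 260  ≥ 245 → median here
  km 16 (D, w=110) → cum 370
  km 19 (E, w=70) → cum 440
  km 31 (F, w=50) → cum 490
Optimal location: km 14.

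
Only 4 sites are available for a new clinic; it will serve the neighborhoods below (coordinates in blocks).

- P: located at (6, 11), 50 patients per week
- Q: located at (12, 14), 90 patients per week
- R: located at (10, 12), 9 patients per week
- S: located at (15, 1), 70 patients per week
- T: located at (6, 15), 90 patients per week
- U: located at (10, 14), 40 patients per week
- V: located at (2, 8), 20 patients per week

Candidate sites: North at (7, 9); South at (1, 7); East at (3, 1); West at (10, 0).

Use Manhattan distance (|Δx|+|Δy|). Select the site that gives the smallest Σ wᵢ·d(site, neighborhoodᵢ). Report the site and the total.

North, total 3294 blocks

Total weighted distance at each candidate:
  North (7, 9): total = 3294
  South (1, 7): total = 5446
  East (3, 1): total = 6122
  West (10, 0): total = 5308
Minimum is at North with total 3294 blocks.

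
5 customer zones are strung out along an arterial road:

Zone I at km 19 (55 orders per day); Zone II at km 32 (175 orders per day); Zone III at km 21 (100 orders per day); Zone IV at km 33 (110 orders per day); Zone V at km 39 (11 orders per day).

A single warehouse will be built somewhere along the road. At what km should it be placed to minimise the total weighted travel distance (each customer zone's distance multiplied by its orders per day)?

For a sum of weighted absolute distances on a line, the optimum is the weighted median (not the mean). Total weight W = 451; half-weight = 225.5.
Sort by position and accumulate weight:
  km 19 (Zone I, w=55) → cum 55
  km 21 (Zone III, w=100) → cum 155
  km 32 (Zone II, w=175) → cum 330  ≥ 225.5 → median here
  km 33 (Zone IV, w=110) → cum 440
  km 39 (Zone V, w=11) → cum 451
Optimal location: km 32.

x = 32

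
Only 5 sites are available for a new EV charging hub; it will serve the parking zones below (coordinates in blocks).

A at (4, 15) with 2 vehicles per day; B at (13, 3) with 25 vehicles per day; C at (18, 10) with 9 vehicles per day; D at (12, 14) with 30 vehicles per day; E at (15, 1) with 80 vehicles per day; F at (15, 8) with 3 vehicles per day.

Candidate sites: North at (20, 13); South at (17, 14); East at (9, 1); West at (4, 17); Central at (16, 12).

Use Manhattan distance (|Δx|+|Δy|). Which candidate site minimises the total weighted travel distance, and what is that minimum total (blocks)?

East, total 1349 blocks

Total weighted distance at each candidate:
  North (20, 13): total = 2166
  South (17, 14): total = 1822
  East (9, 1): total = 1349
  West (4, 17): total = 3318
  Central (16, 12): total = 1521
Minimum is at East with total 1349 blocks.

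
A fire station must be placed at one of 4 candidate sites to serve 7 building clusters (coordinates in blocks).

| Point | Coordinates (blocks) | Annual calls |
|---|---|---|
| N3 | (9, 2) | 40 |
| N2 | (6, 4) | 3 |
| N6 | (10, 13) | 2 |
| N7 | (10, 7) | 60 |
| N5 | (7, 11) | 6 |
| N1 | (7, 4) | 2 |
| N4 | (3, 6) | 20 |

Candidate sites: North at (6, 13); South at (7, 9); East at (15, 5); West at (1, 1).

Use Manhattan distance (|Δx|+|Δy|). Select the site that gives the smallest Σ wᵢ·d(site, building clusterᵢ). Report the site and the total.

Total weighted distance at each candidate:
  North (6, 13): total = 1433
  South (7, 9): total = 854
  East (15, 5): total = 1198
  West (1, 1): total = 1580
Minimum is at South with total 854 blocks.

South, total 854 blocks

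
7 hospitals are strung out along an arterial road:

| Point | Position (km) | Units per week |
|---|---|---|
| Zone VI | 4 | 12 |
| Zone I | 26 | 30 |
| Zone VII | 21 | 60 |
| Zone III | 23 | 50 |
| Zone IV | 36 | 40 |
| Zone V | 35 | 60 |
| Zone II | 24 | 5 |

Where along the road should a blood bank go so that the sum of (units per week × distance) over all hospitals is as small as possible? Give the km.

For a sum of weighted absolute distances on a line, the optimum is the weighted median (not the mean). Total weight W = 257; half-weight = 128.5.
Sort by position and accumulate weight:
  km 4 (Zone VI, w=12) → cum 12
  km 21 (Zone VII, w=60) → cum 72
  km 23 (Zone III, w=50) → cum 122
  km 24 (Zone II, w=5) → cum 127
  km 26 (Zone I, w=30) → cum 157  ≥ 128.5 → median here
  km 35 (Zone V, w=60) → cum 217
  km 36 (Zone IV, w=40) → cum 257
Optimal location: km 26.

x = 26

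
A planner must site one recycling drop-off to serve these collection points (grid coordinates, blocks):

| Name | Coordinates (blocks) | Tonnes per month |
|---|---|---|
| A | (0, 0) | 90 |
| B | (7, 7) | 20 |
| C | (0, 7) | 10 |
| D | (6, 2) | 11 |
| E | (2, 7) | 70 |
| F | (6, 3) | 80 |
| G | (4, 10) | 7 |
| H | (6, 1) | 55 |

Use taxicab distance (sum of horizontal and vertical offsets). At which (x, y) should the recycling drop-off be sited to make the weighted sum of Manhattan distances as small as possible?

Manhattan distance separates: Σwᵢ(|x−xᵢ|+|y−yᵢ|) = Σwᵢ|x−xᵢ| + Σwᵢ|y−yᵢ|, so x and y are optimised independently as 1-D weighted medians.
Total weight W = 343; half = 171.5.
x-coordinate, sorted with cumulative weight:
  x=0 (A, w=90) cum 90
  x=0 (C, w=10) cum 100
  x=2 (E, w=70) cum 170
  x=4 (G, w=7) cum 177  ← median
  x=6 (D, w=11) cum 188
  x=6 (F, w=80) cum 268
  x=6 (H, w=55) cum 323
  x=7 (B, w=20) cum 343
⇒ x* = 4
y-coordinate, sorted with cumulative weight:
  y=0 (A, w=90) cum 90
  y=1 (H, w=55) cum 145
  y=2 (D, w=11) cum 156
  y=3 (F, w=80) cum 236  ← median
  y=7 (B, w=20) cum 256
  y=7 (C, w=10) cum 266
  y=7 (E, w=70) cum 336
  y=10 (G, w=7) cum 343
⇒ y* = 3

(4, 3)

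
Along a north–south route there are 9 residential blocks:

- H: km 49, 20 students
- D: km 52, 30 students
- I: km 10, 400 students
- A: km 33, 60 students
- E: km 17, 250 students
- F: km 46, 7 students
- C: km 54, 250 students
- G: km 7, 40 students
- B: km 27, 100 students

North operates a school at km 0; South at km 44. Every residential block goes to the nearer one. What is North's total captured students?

The indifferent point is the midpoint (0+44)/2 = 22; residential blocks left of it (closer to North at 0) go to North, those right go to South.
  G at 7 (w=40) → North
  I at 10 (w=400) → North
  E at 17 (w=250) → North
  B at 27 (w=100) → South
  A at 33 (w=60) → South
  F at 46 (w=7) → South
  H at 49 (w=20) → South
  D at 52 (w=30) → South
  C at 54 (w=250) → South
North captures 690; South captures 467.

690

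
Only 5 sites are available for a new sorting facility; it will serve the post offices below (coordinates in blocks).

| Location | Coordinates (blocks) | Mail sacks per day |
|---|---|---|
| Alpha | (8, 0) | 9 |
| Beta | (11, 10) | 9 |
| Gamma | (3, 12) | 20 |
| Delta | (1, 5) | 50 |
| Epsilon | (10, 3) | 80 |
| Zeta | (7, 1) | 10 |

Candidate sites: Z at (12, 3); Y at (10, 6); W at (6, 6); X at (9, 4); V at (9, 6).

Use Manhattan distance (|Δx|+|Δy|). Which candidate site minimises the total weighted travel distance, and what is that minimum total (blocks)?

Total weighted distance at each candidate:
  Z (12, 3): total = 1375
  Y (10, 6): total = 1197
  W (6, 6): total = 1253
  X (9, 4): total = 1057
  V (9, 6): total = 1197
Minimum is at X with total 1057 blocks.

X, total 1057 blocks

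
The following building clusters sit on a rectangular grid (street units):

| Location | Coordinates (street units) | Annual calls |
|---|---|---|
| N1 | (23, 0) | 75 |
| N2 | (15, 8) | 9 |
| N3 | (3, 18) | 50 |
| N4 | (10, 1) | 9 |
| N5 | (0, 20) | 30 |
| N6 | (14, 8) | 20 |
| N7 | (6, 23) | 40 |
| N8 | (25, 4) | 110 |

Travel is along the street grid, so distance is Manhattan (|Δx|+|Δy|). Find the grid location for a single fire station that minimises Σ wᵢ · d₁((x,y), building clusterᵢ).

Manhattan distance separates: Σwᵢ(|x−xᵢ|+|y−yᵢ|) = Σwᵢ|x−xᵢ| + Σwᵢ|y−yᵢ|, so x and y are optimised independently as 1-D weighted medians.
Total weight W = 343; half = 171.5.
x-coordinate, sorted with cumulative weight:
  x=0 (N5, w=30) cum 30
  x=3 (N3, w=50) cum 80
  x=6 (N7, w=40) cum 120
  x=10 (N4, w=9) cum 129
  x=14 (N6, w=20) cum 149
  x=15 (N2, w=9) cum 158
  x=23 (N1, w=75) cum 233  ← median
  x=25 (N8, w=110) cum 343
⇒ x* = 23
y-coordinate, sorted with cumulative weight:
  y=0 (N1, w=75) cum 75
  y=1 (N4, w=9) cum 84
  y=4 (N8, w=110) cum 194  ← median
  y=8 (N2, w=9) cum 203
  y=8 (N6, w=20) cum 223
  y=18 (N3, w=50) cum 273
  y=20 (N5, w=30) cum 303
  y=23 (N7, w=40) cum 343
⇒ y* = 4

(23, 4)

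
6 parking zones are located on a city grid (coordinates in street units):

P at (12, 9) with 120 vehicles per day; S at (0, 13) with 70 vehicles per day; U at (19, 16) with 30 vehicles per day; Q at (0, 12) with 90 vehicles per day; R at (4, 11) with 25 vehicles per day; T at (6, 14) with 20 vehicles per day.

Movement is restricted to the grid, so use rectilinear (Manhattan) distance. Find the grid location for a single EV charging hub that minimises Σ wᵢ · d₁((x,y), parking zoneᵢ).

(4, 12)

Manhattan distance separates: Σwᵢ(|x−xᵢ|+|y−yᵢ|) = Σwᵢ|x−xᵢ| + Σwᵢ|y−yᵢ|, so x and y are optimised independently as 1-D weighted medians.
Total weight W = 355; half = 177.5.
x-coordinate, sorted with cumulative weight:
  x=0 (S, w=70) cum 70
  x=0 (Q, w=90) cum 160
  x=4 (R, w=25) cum 185  ← median
  x=6 (T, w=20) cum 205
  x=12 (P, w=120) cum 325
  x=19 (U, w=30) cum 355
⇒ x* = 4
y-coordinate, sorted with cumulative weight:
  y=9 (P, w=120) cum 120
  y=11 (R, w=25) cum 145
  y=12 (Q, w=90) cum 235  ← median
  y=13 (S, w=70) cum 305
  y=14 (T, w=20) cum 325
  y=16 (U, w=30) cum 355
⇒ y* = 12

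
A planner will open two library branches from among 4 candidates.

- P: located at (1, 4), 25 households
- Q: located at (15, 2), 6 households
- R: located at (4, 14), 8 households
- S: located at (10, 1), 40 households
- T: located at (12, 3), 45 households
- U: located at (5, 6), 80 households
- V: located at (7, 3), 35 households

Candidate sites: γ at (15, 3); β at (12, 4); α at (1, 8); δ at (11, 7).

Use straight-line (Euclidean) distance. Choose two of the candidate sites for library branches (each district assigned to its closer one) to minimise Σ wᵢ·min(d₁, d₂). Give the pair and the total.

Evaluate every pair (each demand assigned to the nearer of the two):
  {β, α}: total = 900.8
  {γ, α}: total = 1141.2
  {α, δ}: total = 1176.7
  {β, δ}: total = 1216.1
  {γ, β}: total = 1333.5
  {γ, δ}: total = 1381.2
Best pair: {β, α} with total 900.8.

{β, α}, total 900.8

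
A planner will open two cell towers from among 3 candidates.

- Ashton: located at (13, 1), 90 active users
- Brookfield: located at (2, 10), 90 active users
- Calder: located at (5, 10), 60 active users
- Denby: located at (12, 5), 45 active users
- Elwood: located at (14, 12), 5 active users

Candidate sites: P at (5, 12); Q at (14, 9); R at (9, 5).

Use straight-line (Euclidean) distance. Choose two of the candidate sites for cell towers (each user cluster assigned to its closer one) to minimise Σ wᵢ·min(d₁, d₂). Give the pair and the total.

Evaluate every pair (each demand assigned to the nearer of the two):
  {P, R}: total = 1131.6
  {P, Q}: total = 1386.3
  {Q, R}: total = 1817.5
Best pair: {P, R} with total 1131.6.

{P, R}, total 1131.6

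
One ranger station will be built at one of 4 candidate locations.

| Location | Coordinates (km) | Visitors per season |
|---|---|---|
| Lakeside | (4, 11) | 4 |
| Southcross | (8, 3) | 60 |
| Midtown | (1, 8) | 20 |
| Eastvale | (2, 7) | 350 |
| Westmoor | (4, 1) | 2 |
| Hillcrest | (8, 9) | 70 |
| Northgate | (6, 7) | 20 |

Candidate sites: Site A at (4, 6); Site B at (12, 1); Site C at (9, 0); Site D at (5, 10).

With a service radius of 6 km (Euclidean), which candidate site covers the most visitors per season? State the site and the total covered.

Coverage radius r = 6 km; a point is covered iff (Δx)²+(Δy)² ≤ 6² = 36.
  Site A (4, 6): covers {Lakeside, Southcross, Midtown, Eastvale, Westmoor, Hillcrest, Northgate} → 526
  Site B (12, 1): covers {Southcross} → 60
  Site C (9, 0): covers {Southcross, Westmoor} → 62
  Site D (5, 10): covers {Lakeside, Midtown, Eastvale, Hillcrest, Northgate} → 464
Maximum coverage at Site A: 526 visitors per season.

Site A, covering 526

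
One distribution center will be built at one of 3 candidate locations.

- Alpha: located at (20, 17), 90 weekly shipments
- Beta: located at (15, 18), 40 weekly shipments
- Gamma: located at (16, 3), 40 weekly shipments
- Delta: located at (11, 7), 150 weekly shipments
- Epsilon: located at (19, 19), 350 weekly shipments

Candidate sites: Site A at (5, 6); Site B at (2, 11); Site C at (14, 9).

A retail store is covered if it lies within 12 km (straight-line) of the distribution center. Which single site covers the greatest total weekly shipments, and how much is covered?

Site C, covering 670

Coverage radius r = 12 km; a point is covered iff (Δx)²+(Δy)² ≤ 12² = 144.
  Site A (5, 6): covers {Gamma, Delta} → 190
  Site B (2, 11): covers {Delta} → 150
  Site C (14, 9): covers {Alpha, Beta, Gamma, Delta, Epsilon} → 670
Maximum coverage at Site C: 670 weekly shipments.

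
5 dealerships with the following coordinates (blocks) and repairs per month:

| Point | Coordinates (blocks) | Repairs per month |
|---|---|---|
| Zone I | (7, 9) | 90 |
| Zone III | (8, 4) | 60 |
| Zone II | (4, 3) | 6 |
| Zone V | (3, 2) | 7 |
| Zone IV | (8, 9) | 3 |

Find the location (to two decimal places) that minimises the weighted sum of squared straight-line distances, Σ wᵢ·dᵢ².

The minimiser of Σwᵢ‖p−pᵢ‖² is the weighted centroid p* = (Σwᵢpᵢ)/(Σwᵢ).
Σwᵢ = 166.
Σwᵢxᵢ = 90·7 + 60·8 + 6·4 + 7·3 + 3·8 = 1179.
Σwᵢyᵢ = 90·9 + 60·4 + 6·3 + 7·2 + 3·9 = 1109.
x* = 1179/166 = 7.10, y* = 1109/166 = 6.68.

(7.10, 6.68)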